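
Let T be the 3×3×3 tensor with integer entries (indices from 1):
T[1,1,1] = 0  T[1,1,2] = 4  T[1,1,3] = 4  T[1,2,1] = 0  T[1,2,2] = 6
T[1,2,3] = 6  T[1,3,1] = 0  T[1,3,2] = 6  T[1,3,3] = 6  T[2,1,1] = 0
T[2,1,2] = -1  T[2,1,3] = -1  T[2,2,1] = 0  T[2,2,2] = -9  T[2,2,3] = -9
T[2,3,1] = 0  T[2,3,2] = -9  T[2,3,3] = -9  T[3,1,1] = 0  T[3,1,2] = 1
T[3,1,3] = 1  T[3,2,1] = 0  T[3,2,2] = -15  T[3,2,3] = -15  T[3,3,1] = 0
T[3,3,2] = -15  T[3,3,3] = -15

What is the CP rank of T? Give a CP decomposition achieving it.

Lower bound: in the mode-1 unfolding of T (rows indexed by i, columns by (j,k)) the 2×2 minor on rows i ∈ {1, 2}, columns (j,k) ∈ {(1,2), (2,2)} is det [[4, 6], [-1, -9]] = -30 ≠ 0, so that unfolding has rank ≥ 2 and hence rank(T) ≥ 2 (CP rank is at least every unfolding rank, though it can be larger).
Upper bound: T[:,:,k] = c[k]·M for every slice, with c = (0, 1, 1) and M = [[4, 6, 6], [-1, -9, -9], [1, -15, -15]] (rows i, columns j).
The columns of M satisfy (column 2) = (column 3), so splitting by columns, M = (4, -1, 1)(1, 0, 0)ᵀ + (6, -9, -15)(0, 1, 1)ᵀ.
Hence T = (4, -1, 1) ⊗ (1, 0, 0) ⊗ (0, 1, 1) + (6, -9, -15) ⊗ (0, 1, 1) ⊗ (0, 1, 1), so rank(T) ≤ 2.
These bounds meet, so rank(T) = 2.

rank(T) = 2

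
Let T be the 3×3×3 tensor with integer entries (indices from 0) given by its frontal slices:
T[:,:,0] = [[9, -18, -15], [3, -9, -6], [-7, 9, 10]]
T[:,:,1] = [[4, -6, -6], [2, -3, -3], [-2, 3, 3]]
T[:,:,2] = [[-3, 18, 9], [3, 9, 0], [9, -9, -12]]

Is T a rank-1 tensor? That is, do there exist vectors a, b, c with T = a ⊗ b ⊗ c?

No

The mode-3 unfolding of T (rows indexed by k, columns by (i,j) = (0,0), (0,1), (0,2), (1,0), (1,1), (1,2), (2,0), (2,1), (2,2)) is [[9, -18, -15, 3, -9, -6, -7, 9, 10], [4, -6, -6, 2, -3, -3, -2, 3, 3], [-3, 18, 9, 3, 9, 0, 9, -9, -12]].
There the 2×2 minor on rows k ∈ {0, 1}, columns (i,j) ∈ {(0,0), (0,1)} is det [[9, -18], [4, -6]] = 18 ≠ 0, so this unfolding has rank ≥ 2; CP rank is at least every unfolding rank, so rank(T) ≥ 2.
In particular rank(T) ≥ 2 > 1, so T is not rank-1.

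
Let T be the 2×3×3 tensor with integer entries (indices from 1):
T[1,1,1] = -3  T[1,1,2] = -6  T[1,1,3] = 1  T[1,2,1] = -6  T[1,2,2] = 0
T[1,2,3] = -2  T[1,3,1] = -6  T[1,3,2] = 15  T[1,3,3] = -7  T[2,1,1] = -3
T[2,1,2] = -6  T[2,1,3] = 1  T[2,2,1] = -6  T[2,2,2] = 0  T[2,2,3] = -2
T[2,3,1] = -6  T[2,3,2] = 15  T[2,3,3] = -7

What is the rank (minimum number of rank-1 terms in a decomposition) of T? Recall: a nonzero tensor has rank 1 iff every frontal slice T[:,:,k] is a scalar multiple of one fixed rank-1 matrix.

2

Lower bound: the mode-2 unfolding of T (rows indexed by j, columns by (i,k) = (1,1), (1,2), (1,3), (2,1), (2,2), (2,3)) is [[-3, -6, 1, -3, -6, 1], [-6, 0, -2, -6, 0, -2], [-6, 15, -7, -6, 15, -7]].
There the 2×2 minor on rows j ∈ {1, 2}, columns (i,k) ∈ {(1,1), (1,2)} is det [[-3, -6], [-6, 0]] = -36 ≠ 0, so this unfolding has rank ≥ 2; CP rank is at least every unfolding rank, so rank(T) ≥ 2. (Unfolding ranks only ever bound the CP rank from below — rank(T) can be strictly larger than all of them — so the matching upper bound has to come from an explicit 2-term decomposition.)
Upper bound — finding two terms. Every mode-1 slice of T is a multiple of one matrix: T[i,:,:] = a[i]·M with a = [1, 1] and M = [[-3, -6, 1], [-6, 0, -2], [-6, 15, -7]] (rows indexed by j, columns by k). So it suffices to write M as a sum of two rank-1 matrices.
The columns of M satisfy (column 1) = (column 2) + 3·(column 3), so splitting by columns, M = [-6, 0, 15][1, 1, 0]ᵀ + [1, -2, -7][3, 0, 1]ᵀ.
Hence T = [1, 1] ⊗ [-6, 0, 15] ⊗ [1, 1, 0] + [1, 1] ⊗ [1, -2, -7] ⊗ [3, 0, 1], so rank(T) ≤ 2.
These bounds meet, so rank(T) = 2.
Check entry T[2,1,3] = 1: (1)·(-6)·(0) + (1)·(1)·(1) = 1.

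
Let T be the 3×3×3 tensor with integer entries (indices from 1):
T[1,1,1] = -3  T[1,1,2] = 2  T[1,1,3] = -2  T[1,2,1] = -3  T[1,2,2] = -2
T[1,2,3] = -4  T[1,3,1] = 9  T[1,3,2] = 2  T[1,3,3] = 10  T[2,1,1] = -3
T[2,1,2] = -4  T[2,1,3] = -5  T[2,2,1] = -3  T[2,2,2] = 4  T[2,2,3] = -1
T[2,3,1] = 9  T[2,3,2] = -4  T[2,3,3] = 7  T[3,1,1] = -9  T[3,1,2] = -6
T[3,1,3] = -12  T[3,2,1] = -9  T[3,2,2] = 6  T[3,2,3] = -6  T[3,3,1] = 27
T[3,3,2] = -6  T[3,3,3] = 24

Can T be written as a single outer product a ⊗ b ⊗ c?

No

The mode-3 unfolding of T (rows indexed by k, columns by (i,j) = (1,1), (1,2), (1,3), (2,1), (2,2), (2,3), (3,1), (3,2), (3,3)) is [[-3, -3, 9, -3, -3, 9, -9, -9, 27], [2, -2, 2, -4, 4, -4, -6, 6, -6], [-2, -4, 10, -5, -1, 7, -12, -6, 24]].
There the 2×2 minor on rows k ∈ {1, 2}, columns (i,j) ∈ {(1,1), (1,2)} is det [[-3, -3], [2, -2]] = 12 ≠ 0, so this unfolding has rank ≥ 2; CP rank is at least every unfolding rank, so rank(T) ≥ 2.
In particular rank(T) ≥ 2 > 1, so T is not rank-1.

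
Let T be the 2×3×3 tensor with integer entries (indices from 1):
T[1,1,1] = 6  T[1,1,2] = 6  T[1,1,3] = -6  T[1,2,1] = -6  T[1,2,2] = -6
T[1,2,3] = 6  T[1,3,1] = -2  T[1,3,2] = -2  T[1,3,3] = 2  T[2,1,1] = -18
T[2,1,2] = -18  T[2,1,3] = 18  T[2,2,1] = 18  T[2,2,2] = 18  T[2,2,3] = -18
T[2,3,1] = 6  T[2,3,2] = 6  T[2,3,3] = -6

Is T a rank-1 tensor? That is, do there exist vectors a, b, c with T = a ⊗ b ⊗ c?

If T = a ⊗ b ⊗ c then every fibre of T is a multiple of the corresponding factor, so read the factors off the fibres through the nonzero entry T[1,1,1] = 6.
The mode-1 fibre T[:,1,1] = [6, -18] gives a = (1, -3) (primitive direction); the mode-2 fibre T[1,:,1] = [6, -6, -2] gives b = (3, -3, -1); then c[k] = T[1,1,k] / (a[1]·b[1]) = [6, 6, -6] / 3 = (2, 2, -2).
Expanding (1, -3) ⊗ (3, -3, -1) ⊗ (2, 2, -2) reproduces all 18 entries of T, so T = (1, -3) ⊗ (3, -3, -1) ⊗ (2, 2, -2) and rank(T) ≤ 1.
Equivalently every frontal slice T[:,:,k] is c[k] times the rank-1 matrix (1, -3) ⊗ (3, -3, -1). So T has rank 1 (it is nonzero).

Yes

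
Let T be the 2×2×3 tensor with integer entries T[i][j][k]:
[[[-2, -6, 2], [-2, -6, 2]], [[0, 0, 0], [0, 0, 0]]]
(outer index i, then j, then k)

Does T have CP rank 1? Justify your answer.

Yes

If T = a ⊗ b ⊗ c then every fibre of T is a multiple of the corresponding factor, so read the factors off the fibres through the nonzero entry T[0,0,0] = -2.
The mode-1 fibre T[:,0,0] = [-2, 0] gives a = [1, 0] (primitive direction); the mode-2 fibre T[0,:,0] = [-2, -2] gives b = [1, 1]; then c[k] = T[0,0,k] / (a[0]·b[0]) = [-2, -6, 2] / 1 = [-2, -6, 2].
Expanding [1, 0] ⊗ [1, 1] ⊗ [-2, -6, 2] reproduces all 12 entries of T, so T = [1, 0] ⊗ [1, 1] ⊗ [-2, -6, 2] and rank(T) ≤ 1.
Equivalently every frontal slice T[:,:,k] is c[k] times the rank-1 matrix [1, 0] ⊗ [1, 1]. So T has rank 1 (it is nonzero).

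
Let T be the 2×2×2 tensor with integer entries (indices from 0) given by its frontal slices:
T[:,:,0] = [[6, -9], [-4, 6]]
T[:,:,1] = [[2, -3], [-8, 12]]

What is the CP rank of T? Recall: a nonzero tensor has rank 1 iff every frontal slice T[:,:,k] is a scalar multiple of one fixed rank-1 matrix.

Lower bound: the mode-1 unfolding of T (rows indexed by i, columns by (j,k) = (0,0), (0,1), (1,0), (1,1)) is [[6, 2, -9, -3], [-4, -8, 6, 12]].
There the 2×2 minor on rows i ∈ {0, 1}, columns (j,k) ∈ {(0,0), (0,1)} is det [[6, 2], [-4, -8]] = -40 ≠ 0, so this unfolding has rank ≥ 2; CP rank is at least every unfolding rank, so rank(T) ≥ 2. (This is only a lower bound: in general the CP rank may exceed every unfolding rank, so we still need to exhibit 2 rank-1 terms summing to T.)
Upper bound — finding two terms. Every mode-2 slice of T is a multiple of one matrix: T[:,j,:] = b[j]·M with b = [2, -3] and M = [[3, 1], [-2, -4]] (rows indexed by i, columns by k). So it suffices to write M as a sum of two rank-1 matrices.
Splitting M by its rows (i = 0, 1), M = [1, 0][3, 1]ᵀ + [0, 1][-2, -4]ᵀ.
Hence T = [1, 0] (x) [2, -3] (x) [3, 1] + [0, 1] (x) [2, -3] (x) [-2, -4], so rank(T) ≤ 2.
These bounds meet, so rank(T) = 2.
Check entry T[1,0,1] = -8: (0)·(2)·(1) + (1)·(2)·(-4) = -8.

2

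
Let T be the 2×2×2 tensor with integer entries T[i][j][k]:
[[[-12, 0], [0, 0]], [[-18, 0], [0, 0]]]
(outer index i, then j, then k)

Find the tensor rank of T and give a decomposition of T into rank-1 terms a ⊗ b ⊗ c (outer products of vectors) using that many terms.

Lower bound: T ≠ 0 (e.g. T[0,0,0] = -12), so rank(T) ≥ 1.
Upper bound: if T = a ⊗ b ⊗ c then every fibre of T is a multiple of the corresponding factor, so read the factors off the fibres through the nonzero entry T[0,0,0] = -12.
The mode-1 fibre T[:,0,0] = [-12, -18] gives a = (2, 3) (primitive direction); the mode-2 fibre T[0,:,0] = [-12, 0] gives b = (1, 0); then c[k] = T[0,0,k] / (a[0]·b[0]) = [-12, 0] / 2 = (-6, 0).
Expanding (2, 3) ⊗ (1, 0) ⊗ (-6, 0) reproduces all 8 entries of T, so T = (2, 3) ⊗ (1, 0) ⊗ (-6, 0) and rank(T) ≤ 1.
These bounds meet, so rank(T) = 1.

rank(T) = 1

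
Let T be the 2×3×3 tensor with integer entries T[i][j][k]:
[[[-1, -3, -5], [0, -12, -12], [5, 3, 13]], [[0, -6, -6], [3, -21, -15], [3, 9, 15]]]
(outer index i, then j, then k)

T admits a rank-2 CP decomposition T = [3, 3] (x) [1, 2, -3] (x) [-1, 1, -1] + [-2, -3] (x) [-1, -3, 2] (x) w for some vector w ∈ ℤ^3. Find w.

w = [1, -3, -1]

Subtract the known terms from T to get the rank-1 residual R = [-2, -3] (x) [-1, -3, 2] (x) w, so R[i,j,k] = a[i]·b[j]·w[k]. Pick indices with nonzero a[0]·b[0] = (-2)·(-1) = 2. Only the fibre through (0,0,·) is needed: R[0,0,:] = T[0,0,:] − Σₗ aₗ[0]bₗ[0]cₗ = [-1, -3, -5] − (3)·(1)·[-1, 1, -1] = [2, -6, -2]. Then w[k] = R[0,0,k] / 2 for each k, giving w = [2, -6, -2] / 2 = [1, -3, -1].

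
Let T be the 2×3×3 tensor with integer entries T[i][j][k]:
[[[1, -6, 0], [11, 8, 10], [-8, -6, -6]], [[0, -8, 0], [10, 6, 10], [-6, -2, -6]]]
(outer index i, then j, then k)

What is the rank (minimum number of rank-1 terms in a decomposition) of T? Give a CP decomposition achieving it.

rank(T) = 3

Lower bound: in the mode-3 unfolding of T (rows indexed by k, columns by (i,j)) the 3×3 minor on rows k ∈ {0, 1, 2}, columns (i,j) ∈ {(0,0), (0,1), (0,2)} is det [[1, 11, -8], [-6, 8, -6], [0, 10, -6]] = 96 ≠ 0, so that unfolding has rank ≥ 3 and hence rank(T) ≥ 3 (CP rank is at least every unfolding rank, though it can be larger).
Upper bound: T is a sum of 3 rank-1 terms, T = (1, 0) (x) (1, 1, -2) (x) (1, 2, 0) + (1, 1) (x) (1, -2, 1) (x) (-4, -4, -4) + (1, 1) (x) (2, 1, -1) (x) (2, -2, 2) (one valid choice — decompositions are not unique — normalised so each a, b is primitive with positive first nonzero entry; check it by expanding all entries), so rank(T) ≤ 3.
These bounds meet, so rank(T) = 3.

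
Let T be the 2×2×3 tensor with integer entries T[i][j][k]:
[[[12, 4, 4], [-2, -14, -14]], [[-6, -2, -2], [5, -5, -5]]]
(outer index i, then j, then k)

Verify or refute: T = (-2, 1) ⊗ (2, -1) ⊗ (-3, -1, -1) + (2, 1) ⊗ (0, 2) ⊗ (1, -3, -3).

Yes

Reconstruct entrywise from the claimed factors. For example, T[0,0,0] = 12 and Σₗ aₗ[0]bₗ[0]cₗ[0] = (-2)·(2)·(-3) + (2)·(0)·(1) = 12; checking all 12 entries, every one matches. The claim holds.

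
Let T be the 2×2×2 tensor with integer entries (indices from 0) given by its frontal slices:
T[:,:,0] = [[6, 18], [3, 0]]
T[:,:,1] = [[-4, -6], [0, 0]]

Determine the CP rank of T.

2

Lower bound: the mode-1 unfolding of T (rows indexed by i, columns by (j,k) = (0,0), (0,1), (1,0), (1,1)) is [[6, -4, 18, -6], [3, 0, 0, 0]].
There the 2×2 minor on rows i ∈ {0, 1}, columns (j,k) ∈ {(0,0), (0,1)} is det [[6, -4], [3, 0]] = 12 ≠ 0, so this unfolding has rank ≥ 2; CP rank is at least every unfolding rank, so rank(T) ≥ 2. (Unfolding ranks only ever bound the CP rank from below — rank(T) can be strictly larger than all of them — so the matching upper bound has to come from an explicit 2-term decomposition.)
Upper bound — finding two terms. Write S_k = T[:,:,k] for the frontal slices: S₀ = [[6, 18], [3, 0]], S₁ = [[-4, -6], [0, 0]].
If T = a₁ ⊗ b₁ ⊗ c₁ + a₂ ⊗ b₂ ⊗ c₂ then each S_k = c₁[k]·a₁b₁ᵀ + c₂[k]·a₂b₂ᵀ. S₀ and S₁ are linearly independent, so a₁b₁ᵀ and a₂b₂ᵀ must span the same plane of matrices: they are the rank-1 matrices of the form x·S₀ + y·S₁.
det(x·S₀ + y·S₁) is −54·x² + 18·xy = (-18)·(3·x − y)(x), vanishing at (x:y) = (1:3) and (0:1).
M₁ = S₀ + 3·S₁ = [[-6, 0], [3, 0]] = (-3)·[2, -1][1, 0]ᵀ and M₂ = S₁ = [[-4, -6], [0, 0]] = (-2)·[1, 0][2, 3]ᵀ, so take a₁ = [2, -1], b₁ = [1, 0], a₂ = [1, 0], b₂ = [2, 3].
Each slice is an integer combination of E₁ = a₁b₁ᵀ and E₂ = a₂b₂ᵀ: S₀ = −3·E₁ + 6·E₂, S₁ = −2·E₂; reading off coefficients, c₁ = [-3, 0] and c₂ = [6, -2].
Hence T = [2, -1] ⊗ [1, 0] ⊗ [-3, 0] + [1, 0] ⊗ [2, 3] ⊗ [6, -2], so rank(T) ≤ 2.
These bounds meet, so rank(T) = 2.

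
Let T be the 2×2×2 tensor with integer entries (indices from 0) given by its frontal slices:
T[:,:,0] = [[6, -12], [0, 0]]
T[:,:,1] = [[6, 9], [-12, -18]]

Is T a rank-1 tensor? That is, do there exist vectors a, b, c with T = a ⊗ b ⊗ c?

No

The mode-1 unfolding of T (rows indexed by i, columns by (j,k) = (0,0), (0,1), (1,0), (1,1)) is [[6, 6, -12, 9], [0, -12, 0, -18]].
There the 2×2 minor on rows i ∈ {0, 1}, columns (j,k) ∈ {(0,0), (0,1)} is det [[6, 6], [0, -12]] = -72 ≠ 0, so this unfolding has rank ≥ 2; CP rank is at least every unfolding rank, so rank(T) ≥ 2.
In particular rank(T) ≥ 2 > 1, so T is not rank-1.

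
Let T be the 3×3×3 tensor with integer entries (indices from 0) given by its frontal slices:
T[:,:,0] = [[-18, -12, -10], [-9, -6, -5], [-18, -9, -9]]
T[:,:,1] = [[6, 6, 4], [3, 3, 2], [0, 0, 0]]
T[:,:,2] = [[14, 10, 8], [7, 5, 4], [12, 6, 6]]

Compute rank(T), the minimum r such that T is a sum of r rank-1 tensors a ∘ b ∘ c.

Lower bound: the mode-3 unfolding of T (rows indexed by k, columns by (i,j) = (0,0), (0,1), (0,2), (1,0), (1,1), (1,2), (2,0), (2,1), (2,2)) is [[-18, -12, -10, -9, -6, -5, -18, -9, -9], [6, 6, 4, 3, 3, 2, 0, 0, 0], [14, 10, 8, 7, 5, 4, 12, 6, 6]].
There the 2×2 minor on rows k ∈ {0, 1}, columns (i,j) ∈ {(0,0), (0,1)} is det [[-18, -12], [6, 6]] = -36 ≠ 0, so this unfolding has rank ≥ 2; CP rank is at least every unfolding rank, so rank(T) ≥ 2. (Flattening ranks never certify an upper bound on CP rank; for that we must actually write T with 2 rank-1 terms.)
Upper bound — finding two terms. Write S_k = T[:,:,k] for the frontal slices: S₀ = [[-18, -12, -10], [-9, -6, -5], [-18, -9, -9]], S₁ = [[6, 6, 4], [3, 3, 2], [0, 0, 0]], S₂ = [[14, 10, 8], [7, 5, 4], [12, 6, 6]].
If T = a₁ ∘ b₁ ∘ c₁ + a₂ ∘ b₂ ∘ c₂ then each S_k = c₁[k]·a₁b₁ᵀ + c₂[k]·a₂b₂ᵀ. S₀ and S₁ are linearly independent, so a₁b₁ᵀ and a₂b₂ᵀ must span the same plane of matrices: they are the rank-1 matrices of the form x·S₀ + y·S₁.
The 2×2 minor of x·S₀ + y·S₁ on rows {0,2}, columns {0,1} is −54·x² + 54·xy = (-54)·(x − y)(x), vanishing at (x:y) = (1:1) and (0:1).
M₁ = S₀ + S₁ = [[-12, -6, -6], [-6, -3, -3], [-18, -9, -9]] = (-3)·(2, 1, 3)(2, 1, 1)ᵀ and M₂ = S₁ = [[6, 6, 4], [3, 3, 2], [0, 0, 0]] = (2, 1, 0)(3, 3, 2)ᵀ, so take a₁ = (2, 1, 3), b₁ = (2, 1, 1), a₂ = (2, 1, 0), b₂ = (3, 3, 2).
Each slice is an integer combination of E₁ = a₁b₁ᵀ and E₂ = a₂b₂ᵀ: S₀ = −3·E₁ − E₂, S₁ = E₂, S₂ = 2·E₁ + E₂; reading off coefficients, c₁ = (-3, 0, 2) and c₂ = (-1, 1, 1).
Hence T = (2, 1, 3) ∘ (2, 1, 1) ∘ (-3, 0, 2) + (2, 1, 0) ∘ (3, 3, 2) ∘ (-1, 1, 1), so rank(T) ≤ 2.
These bounds meet, so rank(T) = 2.

2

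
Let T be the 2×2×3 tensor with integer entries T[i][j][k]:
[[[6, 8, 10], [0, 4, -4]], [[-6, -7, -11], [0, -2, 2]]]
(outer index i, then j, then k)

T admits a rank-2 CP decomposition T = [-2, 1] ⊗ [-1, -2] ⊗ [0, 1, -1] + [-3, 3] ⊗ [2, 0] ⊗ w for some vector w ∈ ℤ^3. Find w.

Subtract the known terms from T to get the rank-1 residual R = [-3, 3] ⊗ [2, 0] ⊗ w, so R[i,j,k] = a[i]·b[j]·w[k]. Pick indices with nonzero a[0]·b[0] = (-3)·(2) = -6. Only the fibre through (0,0,·) is needed: R[0,0,:] = T[0,0,:] − Σₗ aₗ[0]bₗ[0]cₗ = [6, 8, 10] − (-2)·(-1)·[0, 1, -1] = [6, 6, 12]. Then w[k] = R[0,0,k] / -6 for each k, giving w = [6, 6, 12] / -6 = [-1, -1, -2].

w = [-1, -1, -2]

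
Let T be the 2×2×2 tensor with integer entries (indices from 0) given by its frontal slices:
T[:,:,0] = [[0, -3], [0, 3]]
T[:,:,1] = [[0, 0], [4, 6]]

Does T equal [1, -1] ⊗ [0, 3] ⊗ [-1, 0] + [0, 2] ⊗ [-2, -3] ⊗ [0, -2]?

Reconstruct entry (1,0,1) from the claimed factors: Σₗ aₗ[1]bₗ[0]cₗ[1] = (-1)·(0)·(0) + (2)·(-2)·(-2) = 8, but T[1,0,1] = 4. The claim is false.

No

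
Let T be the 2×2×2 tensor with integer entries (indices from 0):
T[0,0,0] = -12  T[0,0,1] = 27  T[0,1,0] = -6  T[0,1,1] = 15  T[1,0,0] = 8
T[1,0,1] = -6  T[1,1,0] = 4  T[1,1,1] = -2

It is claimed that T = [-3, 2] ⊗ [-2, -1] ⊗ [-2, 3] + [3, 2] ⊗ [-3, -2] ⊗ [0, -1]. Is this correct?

Reconstruct entrywise from the claimed factors. For example, T[1,0,0] = 8 and Σₗ aₗ[1]bₗ[0]cₗ[0] = (2)·(-2)·(-2) + (2)·(-3)·(0) = 8; checking all 8 entries, every one matches. The claim holds.

Yes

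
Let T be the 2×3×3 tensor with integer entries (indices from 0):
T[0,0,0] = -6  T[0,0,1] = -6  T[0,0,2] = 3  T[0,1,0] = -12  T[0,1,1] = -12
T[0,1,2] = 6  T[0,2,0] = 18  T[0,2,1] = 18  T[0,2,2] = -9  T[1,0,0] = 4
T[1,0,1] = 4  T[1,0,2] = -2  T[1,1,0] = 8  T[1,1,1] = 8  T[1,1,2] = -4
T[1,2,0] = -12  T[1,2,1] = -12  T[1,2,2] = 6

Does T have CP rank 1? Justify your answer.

If T = a ∘ b ∘ c then every fibre of T is a multiple of the corresponding factor, so read the factors off the fibres through the nonzero entry T[0,0,0] = -6.
The mode-1 fibre T[:,0,0] = [-6, 4] gives a = [3, -2] (primitive direction); the mode-2 fibre T[0,:,0] = [-6, -12, 18] gives b = [1, 2, -3]; then c[k] = T[0,0,k] / (a[0]·b[0]) = [-6, -6, 3] / 3 = [-2, -2, 1].
Expanding [3, -2] ∘ [1, 2, -3] ∘ [-2, -2, 1] reproduces all 18 entries of T, so T = [3, -2] ∘ [1, 2, -3] ∘ [-2, -2, 1] and rank(T) ≤ 1.
Equivalently every frontal slice T[:,:,k] is c[k] times the rank-1 matrix [3, -2] ∘ [1, 2, -3]. So T has rank 1 (it is nonzero).

Yes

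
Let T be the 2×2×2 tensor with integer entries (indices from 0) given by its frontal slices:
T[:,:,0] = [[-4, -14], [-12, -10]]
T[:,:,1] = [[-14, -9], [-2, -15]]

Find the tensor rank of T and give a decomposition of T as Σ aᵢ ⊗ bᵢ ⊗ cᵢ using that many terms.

rank(T) = 2

Lower bound: the mode-1 unfolding of T (rows indexed by i, columns by (j,k) = (0,0), (0,1), (1,0), (1,1)) is [[-4, -14, -14, -9], [-12, -2, -10, -15]].
There the 2×2 minor on rows i ∈ {0, 1}, columns (j,k) ∈ {(0,0), (0,1)} is det [[-4, -14], [-12, -2]] = -160 ≠ 0, so this unfolding has rank ≥ 2; CP rank is at least every unfolding rank, so rank(T) ≥ 2. (This is only a lower bound: in general the CP rank may exceed every unfolding rank, so we still need to exhibit 2 rank-1 terms summing to T.)
Upper bound — finding two terms. Write S_k = T[:,:,k] for the frontal slices: S₀ = [[-4, -14], [-12, -10]], S₁ = [[-14, -9], [-2, -15]].
If T = a₁ ⊗ b₁ ⊗ c₁ + a₂ ⊗ b₂ ⊗ c₂ then each S_k = c₁[k]·a₁b₁ᵀ + c₂[k]·a₂b₂ᵀ. S₀ and S₁ are linearly independent, so a₁b₁ᵀ and a₂b₂ᵀ must span the same plane of matrices: they are the rank-1 matrices of the form x·S₀ + y·S₁.
det(x·S₀ + y·S₁) is −128·x² + 64·xy + 192·y² = (-64)·(2·x − 3·y)(x + y), vanishing at (x:y) = (3:2) and (1:-1).
M₁ = 3·S₀ + 2·S₁ = [[-40, -60], [-40, -60]] = (-20)·[1, 1][2, 3]ᵀ and M₂ = S₀ − S₁ = [[10, -5], [-10, 5]] = 5·[1, -1][2, -1]ᵀ, so take a₁ = [1, 1], b₁ = [2, 3], a₂ = [1, -1], b₂ = [2, -1].
Each slice is an integer combination of E₁ = a₁b₁ᵀ and E₂ = a₂b₂ᵀ: S₀ = −4·E₁ + 2·E₂, S₁ = −4·E₁ − 3·E₂; reading off coefficients, c₁ = [-4, -4] and c₂ = [2, -3].
Hence T = [1, 1] ⊗ [2, 3] ⊗ [-4, -4] + [1, -1] ⊗ [2, -1] ⊗ [2, -3], so rank(T) ≤ 2.
These bounds meet, so rank(T) = 2.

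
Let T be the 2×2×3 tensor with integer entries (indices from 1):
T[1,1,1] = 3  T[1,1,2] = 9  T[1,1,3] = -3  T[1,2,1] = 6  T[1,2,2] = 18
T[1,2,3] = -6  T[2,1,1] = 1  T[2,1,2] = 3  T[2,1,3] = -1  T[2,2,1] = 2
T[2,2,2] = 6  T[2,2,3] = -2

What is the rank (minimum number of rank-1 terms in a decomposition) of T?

1

Lower bound: T ≠ 0 (e.g. T[1,1,1] = 3), so rank(T) ≥ 1.
Upper bound: if T = a ∘ b ∘ c then every fibre of T is a multiple of the corresponding factor, so read the factors off the fibres through the nonzero entry T[1,1,1] = 3.
The mode-1 fibre T[:,1,1] = [3, 1] gives a = (3, 1) (primitive direction); the mode-2 fibre T[1,:,1] = [3, 6] gives b = (1, 2); then c[k] = T[1,1,k] / (a[1]·b[1]) = [3, 9, -3] / 3 = (1, 3, -1).
Expanding (3, 1) ∘ (1, 2) ∘ (1, 3, -1) reproduces all 12 entries of T, so T = (3, 1) ∘ (1, 2) ∘ (1, 3, -1) and rank(T) ≤ 1.
These bounds meet, so rank(T) = 1.
Check entry T[1,2,3] = -6: (3)·(2)·(-1) = -6.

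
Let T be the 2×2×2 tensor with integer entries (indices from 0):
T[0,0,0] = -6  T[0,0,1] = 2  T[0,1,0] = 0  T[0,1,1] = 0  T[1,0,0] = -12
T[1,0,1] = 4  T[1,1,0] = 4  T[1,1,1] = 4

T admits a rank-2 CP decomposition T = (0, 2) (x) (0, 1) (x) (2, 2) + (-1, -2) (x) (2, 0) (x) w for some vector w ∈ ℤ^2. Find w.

w = (3, -1)

Subtract the known terms from T to get the rank-1 residual R = (-1, -2) (x) (2, 0) (x) w, so R[i,j,k] = a[i]·b[j]·w[k]. Pick indices with nonzero a[0]·b[0] = (-1)·(2) = -2. Only the fibre through (0,0,·) is needed: R[0,0,:] = T[0,0,:] − Σₗ aₗ[0]bₗ[0]cₗ = [-6, 2] − (0)·(0)·(2, 2) = [-6, 2]. Then w[k] = R[0,0,k] / -2 for each k, giving w = [-6, 2] / -2 = (3, -1).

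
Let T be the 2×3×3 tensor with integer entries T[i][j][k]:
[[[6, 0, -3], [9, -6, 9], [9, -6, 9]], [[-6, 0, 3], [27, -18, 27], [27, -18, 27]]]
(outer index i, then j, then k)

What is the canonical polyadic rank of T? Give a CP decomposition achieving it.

rank(T) = 2

Lower bound: the mode-3 unfolding of T (rows indexed by k, columns by (i,j) = (0,0), (0,1), (0,2), (1,0), (1,1), (1,2)) is [[6, 9, 9, -6, 27, 27], [0, -6, -6, 0, -18, -18], [-3, 9, 9, 3, 27, 27]].
There the 2×2 minor on rows k ∈ {0, 1}, columns (i,j) ∈ {(0,0), (0,1)} is det [[6, 9], [0, -6]] = -36 ≠ 0, so this unfolding has rank ≥ 2; CP rank is at least every unfolding rank, so rank(T) ≥ 2. (Flattening ranks never certify an upper bound on CP rank; for that we must actually write T with 2 rank-1 terms.)
Upper bound — finding two terms. Write S_k = T[:,:,k] for the frontal slices: S₀ = [[6, 9, 9], [-6, 27, 27]], S₁ = [[0, -6, -6], [0, -18, -18]], S₂ = [[-3, 9, 9], [3, 27, 27]].
If T = a₁ (x) b₁ (x) c₁ + a₂ (x) b₂ (x) c₂ then each S_k = c₁[k]·a₁b₁ᵀ + c₂[k]·a₂b₂ᵀ. S₀ and S₁ are linearly independent, so a₁b₁ᵀ and a₂b₂ᵀ must span the same plane of matrices: they are the rank-1 matrices of the form x·S₀ + y·S₁.
The 2×2 minor of x·S₀ + y·S₁ on rows {0,1}, columns {0,1} is 216·x² − 144·xy = 72·(3·x − 2·y)(x), vanishing at (x:y) = (2:3) and (0:1).
M₁ = 2·S₀ + 3·S₁ = [[12, 0, 0], [-12, 0, 0]] = 12·[1, -1][1, 0, 0]ᵀ and M₂ = S₁ = [[0, -6, -6], [0, -18, -18]] = (-6)·[1, 3][0, 1, 1]ᵀ, so take a₁ = [1, -1], b₁ = [1, 0, 0], a₂ = [1, 3], b₂ = [0, 1, 1].
Each slice is an integer combination of E₁ = a₁b₁ᵀ and E₂ = a₂b₂ᵀ: S₀ = 6·E₁ + 9·E₂, S₁ = −6·E₂, S₂ = −3·E₁ + 9·E₂; reading off coefficients, c₁ = [6, 0, -3] and c₂ = [9, -6, 9].
Hence T = [1, -1] (x) [1, 0, 0] (x) [6, 0, -3] + [1, 3] (x) [0, 1, 1] (x) [9, -6, 9], so rank(T) ≤ 2.
These bounds meet, so rank(T) = 2.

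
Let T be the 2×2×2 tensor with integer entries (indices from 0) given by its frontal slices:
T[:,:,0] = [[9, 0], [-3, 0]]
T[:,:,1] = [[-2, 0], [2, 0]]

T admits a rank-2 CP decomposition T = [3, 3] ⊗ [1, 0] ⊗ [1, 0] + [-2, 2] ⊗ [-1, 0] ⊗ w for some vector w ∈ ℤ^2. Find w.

w = [3, -1]

Subtract the known terms from T to get the rank-1 residual R = [-2, 2] ⊗ [-1, 0] ⊗ w, so R[i,j,k] = a[i]·b[j]·w[k]. Pick indices with nonzero a[0]·b[0] = (-2)·(-1) = 2. Only the fibre through (0,0,·) is needed: R[0,0,:] = T[0,0,:] − Σₗ aₗ[0]bₗ[0]cₗ = [9, -2] − (3)·(1)·[1, 0] = [6, -2]. Then w[k] = R[0,0,k] / 2 for each k, giving w = [6, -2] / 2 = [3, -1].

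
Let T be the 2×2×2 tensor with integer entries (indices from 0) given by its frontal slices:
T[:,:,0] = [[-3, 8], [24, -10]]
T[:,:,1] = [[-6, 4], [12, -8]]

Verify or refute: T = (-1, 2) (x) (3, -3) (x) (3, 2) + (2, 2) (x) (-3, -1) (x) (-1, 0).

No

Reconstruct entry (0,1,0) from the claimed factors: Σₗ aₗ[0]bₗ[1]cₗ[0] = (-1)·(-3)·(3) + (2)·(-1)·(-1) = 11, but T[0,1,0] = 8. The claim is false.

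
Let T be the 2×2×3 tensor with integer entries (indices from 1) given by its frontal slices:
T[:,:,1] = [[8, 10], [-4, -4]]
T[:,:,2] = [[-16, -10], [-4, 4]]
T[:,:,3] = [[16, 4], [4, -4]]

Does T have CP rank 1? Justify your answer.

The mode-3 unfolding of T (rows indexed by k, columns by (i,j) = (1,1), (1,2), (2,1), (2,2)) is [[8, 10, -4, -4], [-16, -10, -4, 4], [16, 4, 4, -4]].
There the 3×3 minor on rows k ∈ {1, 2, 3}, columns (i,j) ∈ {(1,1), (1,2), (2,1)} is det [[8, 10, -4], [-16, -10, -4], [16, 4, 4]] = -576 ≠ 0, so this unfolding has rank ≥ 3; CP rank is at least every unfolding rank, so rank(T) ≥ 3.
In particular rank(T) ≥ 3 > 1, so T is not rank-1.

No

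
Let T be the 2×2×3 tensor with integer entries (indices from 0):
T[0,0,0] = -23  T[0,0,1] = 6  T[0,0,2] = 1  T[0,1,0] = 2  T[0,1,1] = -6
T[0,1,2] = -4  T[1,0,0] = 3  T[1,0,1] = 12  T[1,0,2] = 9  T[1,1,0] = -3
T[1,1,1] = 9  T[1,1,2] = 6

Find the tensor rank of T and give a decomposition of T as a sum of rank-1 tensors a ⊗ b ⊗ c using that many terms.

Lower bound: the mode-1 unfolding of T (rows indexed by i, columns by (j,k) = (0,0), (0,1), (0,2), (1,0), (1,1), (1,2)) is [[-23, 6, 1, 2, -6, -4], [3, 12, 9, -3, 9, 6]].
There the 2×2 minor on rows i ∈ {0, 1}, columns (j,k) ∈ {(0,0), (0,1)} is det [[-23, 6], [3, 12]] = -294 ≠ 0, so this unfolding has rank ≥ 2; CP rank is at least every unfolding rank, so rank(T) ≥ 2. (This is only a lower bound: in general the CP rank may exceed every unfolding rank, so we still need to exhibit 2 rank-1 terms summing to T.)
Upper bound — finding two terms. Write S_k = T[:,:,k] for the frontal slices: S₀ = [[-23, 2], [3, -3]], S₁ = [[6, -6], [12, 9]], S₂ = [[1, -4], [9, 6]].
If T = a₁ ⊗ b₁ ⊗ c₁ + a₂ ⊗ b₂ ⊗ c₂ then each S_k = c₁[k]·a₁b₁ᵀ + c₂[k]·a₂b₂ᵀ. S₀ and S₁ are linearly independent, so a₁b₁ᵀ and a₂b₂ᵀ must span the same plane of matrices: they are the rank-1 matrices of the form x·S₀ + y·S₁.
det(x·S₀ + y·S₁) is 63·x² − 231·xy + 126·y² = 21·(x − 3·y)(3·x − 2·y), vanishing at (x:y) = (3:1) and (2:3).
M₁ = 3·S₀ + S₁ = [[-63, 0], [21, 0]] = (-21)·(3, -1)(1, 0)ᵀ and M₂ = 2·S₀ + 3·S₁ = [[-28, -14], [42, 21]] = (-7)·(2, -3)(2, 1)ᵀ, so take a₁ = (3, -1), b₁ = (1, 0), a₂ = (2, -3), b₂ = (2, 1).
Each slice is an integer combination of E₁ = a₁b₁ᵀ and E₂ = a₂b₂ᵀ: S₀ = −9·E₁ + E₂, S₁ = 6·E₁ − 3·E₂, S₂ = 3·E₁ − 2·E₂; reading off coefficients, c₁ = (-9, 6, 3) and c₂ = (1, -3, -2).
Hence T = (3, -1) ⊗ (1, 0) ⊗ (-9, 6, 3) + (2, -3) ⊗ (2, 1) ⊗ (1, -3, -2), so rank(T) ≤ 2.
These bounds meet, so rank(T) = 2.
Check entry T[0,1,1] = -6: (3)·(0)·(6) + (2)·(1)·(-3) = -6.

rank(T) = 2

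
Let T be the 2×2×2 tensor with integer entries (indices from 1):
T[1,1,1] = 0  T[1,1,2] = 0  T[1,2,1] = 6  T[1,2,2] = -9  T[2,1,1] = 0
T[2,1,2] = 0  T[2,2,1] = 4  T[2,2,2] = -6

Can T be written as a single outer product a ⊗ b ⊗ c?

Yes

If T = a ⊗ b ⊗ c then every fibre of T is a multiple of the corresponding factor, so read the factors off the fibres through the nonzero entry T[1,2,1] = 6.
The mode-1 fibre T[:,2,1] = [6, 4] gives a = [3, 2] (primitive direction); the mode-2 fibre T[1,:,1] = [0, 6] gives b = [0, 1]; then c[k] = T[1,2,k] / (a[1]·b[2]) = [6, -9] / 3 = [2, -3].
Expanding [3, 2] ⊗ [0, 1] ⊗ [2, -3] reproduces all 8 entries of T, so T = [3, 2] ⊗ [0, 1] ⊗ [2, -3] and rank(T) ≤ 1.
Equivalently every frontal slice T[:,:,k] is c[k] times the rank-1 matrix [3, 2] ⊗ [0, 1]. So T has rank 1 (it is nonzero).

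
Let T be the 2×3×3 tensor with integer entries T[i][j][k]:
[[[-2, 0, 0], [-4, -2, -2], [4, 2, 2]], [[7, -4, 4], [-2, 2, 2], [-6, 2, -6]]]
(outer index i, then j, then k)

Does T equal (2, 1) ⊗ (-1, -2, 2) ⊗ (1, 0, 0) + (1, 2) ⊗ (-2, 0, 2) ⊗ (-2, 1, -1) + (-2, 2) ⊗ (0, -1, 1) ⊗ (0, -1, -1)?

Reconstruct entry (0,0,0) from the claimed factors: Σₗ aₗ[0]bₗ[0]cₗ[0] = (2)·(-1)·(1) + (1)·(-2)·(-2) + (-2)·(0)·(0) = 2, but T[0,0,0] = -2. The claim is false.

No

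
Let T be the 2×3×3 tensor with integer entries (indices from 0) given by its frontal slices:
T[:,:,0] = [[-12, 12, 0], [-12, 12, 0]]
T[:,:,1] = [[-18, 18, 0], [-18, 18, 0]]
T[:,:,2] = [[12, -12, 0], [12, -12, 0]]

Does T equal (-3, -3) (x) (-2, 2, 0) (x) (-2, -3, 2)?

Yes

Reconstruct entrywise from the claimed factors. For example, T[1,2,0] = 0 and Σₗ aₗ[1]bₗ[2]cₗ[0] = (-3)·(0)·(-2) = 0; checking all 18 entries, every one matches. The claim holds.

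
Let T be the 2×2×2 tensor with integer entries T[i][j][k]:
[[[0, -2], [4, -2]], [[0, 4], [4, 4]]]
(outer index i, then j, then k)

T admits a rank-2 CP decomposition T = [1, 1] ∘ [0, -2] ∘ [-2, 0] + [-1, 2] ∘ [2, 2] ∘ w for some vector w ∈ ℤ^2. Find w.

w = [0, 1]

Subtract the known terms from T to get the rank-1 residual R = [-1, 2] ∘ [2, 2] ∘ w, so R[i,j,k] = a[i]·b[j]·w[k]. Pick indices with nonzero a[0]·b[0] = (-1)·(2) = -2. Only the fibre through (0,0,·) is needed: R[0,0,:] = T[0,0,:] − Σₗ aₗ[0]bₗ[0]cₗ = [0, -2] − (1)·(0)·[-2, 0] = [0, -2]. Then w[k] = R[0,0,k] / -2 for each k, giving w = [0, -2] / -2 = [0, 1].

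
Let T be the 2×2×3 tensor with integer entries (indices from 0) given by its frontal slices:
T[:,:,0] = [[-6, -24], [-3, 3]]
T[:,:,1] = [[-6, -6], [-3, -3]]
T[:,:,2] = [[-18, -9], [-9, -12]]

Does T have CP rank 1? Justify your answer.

The mode-1 unfolding of T (rows indexed by i, columns by (j,k) = (0,0), (0,1), (0,2), (1,0), (1,1), (1,2)) is [[-6, -6, -18, -24, -6, -9], [-3, -3, -9, 3, -3, -12]].
There the 2×2 minor on rows i ∈ {0, 1}, columns (j,k) ∈ {(0,0), (1,0)} is det [[-6, -24], [-3, 3]] = -90 ≠ 0, so this unfolding has rank ≥ 2; CP rank is at least every unfolding rank, so rank(T) ≥ 2.
In particular rank(T) ≥ 2 > 1, so T is not rank-1.

No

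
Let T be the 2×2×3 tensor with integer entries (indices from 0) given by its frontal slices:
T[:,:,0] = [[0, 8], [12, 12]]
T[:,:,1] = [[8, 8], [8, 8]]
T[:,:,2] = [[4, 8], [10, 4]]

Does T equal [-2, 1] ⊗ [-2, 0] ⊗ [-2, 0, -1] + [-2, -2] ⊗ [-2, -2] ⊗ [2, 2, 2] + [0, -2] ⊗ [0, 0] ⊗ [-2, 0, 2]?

Reconstruct entry (1,1,0) from the claimed factors: Σₗ aₗ[1]bₗ[1]cₗ[0] = (1)·(0)·(-2) + (-2)·(-2)·(2) + (-2)·(0)·(-2) = 8, but T[1,1,0] = 12. The claim is false.

No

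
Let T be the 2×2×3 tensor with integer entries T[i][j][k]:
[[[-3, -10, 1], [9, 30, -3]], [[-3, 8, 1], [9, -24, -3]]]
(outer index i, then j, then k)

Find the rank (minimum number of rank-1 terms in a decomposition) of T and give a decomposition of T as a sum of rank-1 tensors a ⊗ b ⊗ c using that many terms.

rank(T) = 2

Lower bound: the mode-1 unfolding of T (rows indexed by i, columns by (j,k) = (0,0), (0,1), (0,2), (1,0), (1,1), (1,2)) is [[-3, -10, 1, 9, 30, -3], [-3, 8, 1, 9, -24, -3]].
There the 2×2 minor on rows i ∈ {0, 1}, columns (j,k) ∈ {(0,0), (0,1)} is det [[-3, -10], [-3, 8]] = -54 ≠ 0, so this unfolding has rank ≥ 2; CP rank is at least every unfolding rank, so rank(T) ≥ 2. (This is only a lower bound: in general the CP rank may exceed every unfolding rank, so we still need to exhibit 2 rank-1 terms summing to T.)
Upper bound — finding two terms. Every mode-2 slice of T is a multiple of one matrix: T[:,j,:] = b[j]·M with b = [1, -3] and M = [[-3, -10, 1], [-3, 8, 1]] (rows indexed by i, columns by k). So it suffices to write M as a sum of two rank-1 matrices.
Splitting M by its rows (i = 0, 1), M = [1, 0][-3, -10, 1]ᵀ + [0, 1][-3, 8, 1]ᵀ.
Hence T = [1, 0] ⊗ [1, -3] ⊗ [-3, -10, 1] + [0, 1] ⊗ [1, -3] ⊗ [-3, 8, 1], so rank(T) ≤ 2.
These bounds meet, so rank(T) = 2.
Check entry T[0,0,2] = 1: (1)·(1)·(1) + (0)·(1)·(1) = 1.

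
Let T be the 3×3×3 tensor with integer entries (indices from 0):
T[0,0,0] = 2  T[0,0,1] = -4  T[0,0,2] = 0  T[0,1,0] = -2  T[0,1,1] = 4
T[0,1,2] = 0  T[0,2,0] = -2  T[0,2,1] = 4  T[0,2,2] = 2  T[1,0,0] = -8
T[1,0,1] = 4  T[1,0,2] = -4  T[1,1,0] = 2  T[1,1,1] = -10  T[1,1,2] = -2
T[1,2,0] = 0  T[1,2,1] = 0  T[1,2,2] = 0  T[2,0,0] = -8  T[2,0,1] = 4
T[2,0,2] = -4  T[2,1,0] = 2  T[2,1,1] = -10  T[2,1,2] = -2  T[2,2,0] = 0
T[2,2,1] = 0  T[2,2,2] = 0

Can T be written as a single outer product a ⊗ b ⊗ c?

No

The mode-3 unfolding of T (rows indexed by k, columns by (i,j) = (0,0), (0,1), (0,2), (1,0), (1,1), (1,2), (2,0), (2,1), (2,2)) is [[2, -2, -2, -8, 2, 0, -8, 2, 0], [-4, 4, 4, 4, -10, 0, 4, -10, 0], [0, 0, 2, -4, -2, 0, -4, -2, 0]].
There the 3×3 minor on rows k ∈ {0, 1, 2}, columns (i,j) ∈ {(0,0), (0,2), (1,0)} is det [[2, -2, -8], [-4, 4, 4], [0, 2, -4]] = 48 ≠ 0, so this unfolding has rank ≥ 3; CP rank is at least every unfolding rank, so rank(T) ≥ 3.
In particular rank(T) ≥ 3 > 1, so T is not rank-1.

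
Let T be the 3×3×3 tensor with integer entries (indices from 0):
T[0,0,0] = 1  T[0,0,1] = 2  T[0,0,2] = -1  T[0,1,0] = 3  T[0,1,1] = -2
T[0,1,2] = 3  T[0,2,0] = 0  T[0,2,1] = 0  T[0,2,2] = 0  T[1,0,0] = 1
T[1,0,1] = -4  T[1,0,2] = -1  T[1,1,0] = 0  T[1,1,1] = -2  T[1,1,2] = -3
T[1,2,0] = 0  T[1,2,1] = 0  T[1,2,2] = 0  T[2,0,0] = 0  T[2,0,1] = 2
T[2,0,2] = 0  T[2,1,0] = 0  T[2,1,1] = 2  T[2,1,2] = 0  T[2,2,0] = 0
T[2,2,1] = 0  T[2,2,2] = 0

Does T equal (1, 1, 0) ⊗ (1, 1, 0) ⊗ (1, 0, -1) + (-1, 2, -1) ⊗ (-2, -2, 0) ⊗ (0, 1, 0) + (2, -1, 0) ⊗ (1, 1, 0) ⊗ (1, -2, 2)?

No

Reconstruct entry (0,0,0) from the claimed factors: Σₗ aₗ[0]bₗ[0]cₗ[0] = (1)·(1)·(1) + (-1)·(-2)·(0) + (2)·(1)·(1) = 3, but T[0,0,0] = 1. The claim is false.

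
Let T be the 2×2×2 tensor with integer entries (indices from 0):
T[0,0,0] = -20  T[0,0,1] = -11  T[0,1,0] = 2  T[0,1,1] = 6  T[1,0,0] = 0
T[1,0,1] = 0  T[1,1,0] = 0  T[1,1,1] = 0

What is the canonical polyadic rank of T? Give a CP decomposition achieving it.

rank(T) = 2

Lower bound: in the mode-3 unfolding of T (rows indexed by k, columns by (i,j)) the 2×2 minor on rows k ∈ {0, 1}, columns (i,j) ∈ {(0,0), (0,1)} is det [[-20, 2], [-11, 6]] = -98 ≠ 0, so that unfolding has rank ≥ 2 and hence rank(T) ≥ 2 (CP rank is at least every unfolding rank, though it can be larger).
Upper bound: T[i,:,:] = a[i]·M for every slice, with a = [1, 0] and M = [[-20, -11], [2, 6]] (rows j, columns k).
Splitting M by its rows (j = 0, 1), M = [1, 0][-20, -11]ᵀ + [0, 1][2, 6]ᵀ.
Hence T = [1, 0] ⊗ [1, 0] ⊗ [-20, -11] + [1, 0] ⊗ [0, 1] ⊗ [2, 6], so rank(T) ≤ 2.
These bounds meet, so rank(T) = 2.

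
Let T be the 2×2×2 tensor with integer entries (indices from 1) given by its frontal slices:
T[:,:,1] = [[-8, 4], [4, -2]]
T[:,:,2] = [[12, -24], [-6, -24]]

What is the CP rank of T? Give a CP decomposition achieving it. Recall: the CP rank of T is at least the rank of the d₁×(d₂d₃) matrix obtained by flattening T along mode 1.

rank(T) = 2

Lower bound: the mode-2 unfolding of T (rows indexed by j, columns by (i,k) = (1,1), (1,2), (2,1), (2,2)) is [[-8, 12, 4, -6], [4, -24, -2, -24]].
There the 2×2 minor on rows j ∈ {1, 2}, columns (i,k) ∈ {(1,1), (1,2)} is det [[-8, 12], [4, -24]] = 144 ≠ 0, so this unfolding has rank ≥ 2; CP rank is at least every unfolding rank, so rank(T) ≥ 2. (This is only a lower bound: in general the CP rank may exceed every unfolding rank, so we still need to exhibit 2 rank-1 terms summing to T.)
Upper bound — finding two terms. Write S_k = T[:,:,k] for the frontal slices: S₁ = [[-8, 4], [4, -2]], S₂ = [[12, -24], [-6, -24]].
If T = a₁ ∘ b₁ ∘ c₁ + a₂ ∘ b₂ ∘ c₂ then each S_k = c₁[k]·a₁b₁ᵀ + c₂[k]·a₂b₂ᵀ. S₁ and S₂ are linearly independent, so a₁b₁ᵀ and a₂b₂ᵀ must span the same plane of matrices: they are the rank-1 matrices of the form x·S₁ + y·S₂.
det(x·S₁ + y·S₂) is 288·xy − 432·y² = 144·(2·x − 3·y)(y), vanishing at (x:y) = (3:2) and (1:0).
M₁ = 3·S₁ + 2·S₂ = [[0, -36], [0, -54]] = (-18)·[2, 3][0, 1]ᵀ and M₂ = S₁ = [[-8, 4], [4, -2]] = (-2)·[2, -1][2, -1]ᵀ, so take a₁ = [2, 3], b₁ = [0, 1], a₂ = [2, -1], b₂ = [2, -1].
Each slice is an integer combination of E₁ = a₁b₁ᵀ and E₂ = a₂b₂ᵀ: S₁ = −2·E₂, S₂ = −9·E₁ + 3·E₂; reading off coefficients, c₁ = [0, -9] and c₂ = [-2, 3].
Hence T = [2, 3] ∘ [0, 1] ∘ [0, -9] + [2, -1] ∘ [2, -1] ∘ [-2, 3], so rank(T) ≤ 2.
These bounds meet, so rank(T) = 2.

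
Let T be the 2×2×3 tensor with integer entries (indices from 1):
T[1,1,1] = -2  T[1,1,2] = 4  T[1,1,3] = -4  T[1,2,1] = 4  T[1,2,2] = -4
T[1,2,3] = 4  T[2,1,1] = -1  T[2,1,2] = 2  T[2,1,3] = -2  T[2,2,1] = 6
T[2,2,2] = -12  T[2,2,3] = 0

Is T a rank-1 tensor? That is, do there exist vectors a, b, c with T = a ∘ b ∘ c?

No

The mode-3 unfolding of T (rows indexed by k, columns by (i,j) = (1,1), (1,2), (2,1), (2,2)) is [[-2, 4, -1, 6], [4, -4, 2, -12], [-4, 4, -2, 0]].
There the 3×3 minor on rows k ∈ {1, 2, 3}, columns (i,j) ∈ {(1,1), (1,2), (2,2)} is det [[-2, 4, 6], [4, -4, -12], [-4, 4, 0]] = 96 ≠ 0, so this unfolding has rank ≥ 3; CP rank is at least every unfolding rank, so rank(T) ≥ 3.
In particular rank(T) ≥ 3 > 1, so T is not rank-1.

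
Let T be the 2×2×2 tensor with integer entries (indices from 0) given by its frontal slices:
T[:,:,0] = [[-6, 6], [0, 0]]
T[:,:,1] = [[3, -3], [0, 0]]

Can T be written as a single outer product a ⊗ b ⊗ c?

Yes

If T = a ⊗ b ⊗ c then every fibre of T is a multiple of the corresponding factor, so read the factors off the fibres through the nonzero entry T[0,0,0] = -6.
The mode-1 fibre T[:,0,0] = [-6, 0] gives a = [1, 0] (primitive direction); the mode-2 fibre T[0,:,0] = [-6, 6] gives b = [1, -1]; then c[k] = T[0,0,k] / (a[0]·b[0]) = [-6, 3] / 1 = [-6, 3].
Expanding [1, 0] ⊗ [1, -1] ⊗ [-6, 3] reproduces all 8 entries of T, so T = [1, 0] ⊗ [1, -1] ⊗ [-6, 3] and rank(T) ≤ 1.
Equivalently every frontal slice T[:,:,k] is c[k] times the rank-1 matrix [1, 0] ⊗ [1, -1]. So T has rank 1 (it is nonzero).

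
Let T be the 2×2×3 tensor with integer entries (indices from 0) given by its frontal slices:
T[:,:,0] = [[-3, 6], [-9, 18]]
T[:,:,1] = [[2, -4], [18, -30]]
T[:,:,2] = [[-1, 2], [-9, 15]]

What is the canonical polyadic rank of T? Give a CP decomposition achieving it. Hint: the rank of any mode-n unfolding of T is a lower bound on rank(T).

Lower bound: in the mode-1 unfolding of T (rows indexed by i, columns by (j,k)) the 2×2 minor on rows i ∈ {0, 1}, columns (j,k) ∈ {(0,0), (0,1)} is det [[-3, 2], [-9, 18]] = -36 ≠ 0, so that unfolding has rank ≥ 2 and hence rank(T) ≥ 2 (CP rank is at least every unfolding rank, though it can be larger).
Upper bound: with S_k = T[:,:,k], the two rank-1 terms a₁b₁ᵀ, a₂b₂ᵀ are the rank-1 members of the pencil x·S₀ + y·S₁.
det(x·S₀ + y·S₁) is −18·xy + 12·y² = (-6)·(3·x − 2·y)(y), vanishing at (x:y) = (2:3) and (1:0).
M₁ = 2·S₀ + 3·S₁ = [[0, 0], [36, -54]] = 18·[0, 1][2, -3]ᵀ and M₂ = S₀ = [[-3, 6], [-9, 18]] = (-3)·[1, 3][1, -2]ᵀ, so take a₁ = [0, 1], b₁ = [2, -3], a₂ = [1, 3], b₂ = [1, -2].
Each slice is an integer combination of E₁ = a₁b₁ᵀ and E₂ = a₂b₂ᵀ: S₀ = −3·E₂, S₁ = 6·E₁ + 2·E₂, S₂ = −3·E₁ − E₂; reading off coefficients, c₁ = [0, 6, -3] and c₂ = [-3, 2, -1].
Hence T = [0, 1] ⊗ [2, -3] ⊗ [0, 6, -3] + [1, 3] ⊗ [1, -2] ⊗ [-3, 2, -1], so rank(T) ≤ 2.
These bounds meet, so rank(T) = 2.

rank(T) = 2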